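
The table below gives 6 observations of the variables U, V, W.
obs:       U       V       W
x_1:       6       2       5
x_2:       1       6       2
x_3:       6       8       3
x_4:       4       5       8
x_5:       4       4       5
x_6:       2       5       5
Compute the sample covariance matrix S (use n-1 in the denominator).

Step 1 — column means:
  mean(U) = (6 + 1 + 6 + 4 + 4 + 2) / 6 = 23/6 = 3.8333
  mean(V) = (2 + 6 + 8 + 5 + 4 + 5) / 6 = 30/6 = 5
  mean(W) = (5 + 2 + 3 + 8 + 5 + 5) / 6 = 28/6 = 4.6667

Step 2 — sample covariance S[i,j] = (1/(n-1)) · Σ_k (x_{k,i} - mean_i) · (x_{k,j} - mean_j), with n-1 = 5.
  S[U,U] = ((2.1667)·(2.1667) + (-2.8333)·(-2.8333) + (2.1667)·(2.1667) + (0.1667)·(0.1667) + (0.1667)·(0.1667) + (-1.8333)·(-1.8333)) / 5 = 20.8333/5 = 4.1667
  S[U,V] = ((2.1667)·(-3) + (-2.8333)·(1) + (2.1667)·(3) + (0.1667)·(0) + (0.1667)·(-1) + (-1.8333)·(0)) / 5 = -3/5 = -0.6
  S[U,W] = ((2.1667)·(0.3333) + (-2.8333)·(-2.6667) + (2.1667)·(-1.6667) + (0.1667)·(3.3333) + (0.1667)·(0.3333) + (-1.8333)·(0.3333)) / 5 = 4.6667/5 = 0.9333
  S[V,V] = ((-3)·(-3) + (1)·(1) + (3)·(3) + (0)·(0) + (-1)·(-1) + (0)·(0)) / 5 = 20/5 = 4
  S[V,W] = ((-3)·(0.3333) + (1)·(-2.6667) + (3)·(-1.6667) + (0)·(3.3333) + (-1)·(0.3333) + (0)·(0.3333)) / 5 = -9/5 = -1.8
  S[W,W] = ((0.3333)·(0.3333) + (-2.6667)·(-2.6667) + (-1.6667)·(-1.6667) + (3.3333)·(3.3333) + (0.3333)·(0.3333) + (0.3333)·(0.3333)) / 5 = 21.3333/5 = 4.2667

S is symmetric (S[j,i] = S[i,j]). Assembling:

S = [[4.1667, -0.6, 0.9333],
 [-0.6, 4, -1.8],
 [0.9333, -1.8, 4.2667]]


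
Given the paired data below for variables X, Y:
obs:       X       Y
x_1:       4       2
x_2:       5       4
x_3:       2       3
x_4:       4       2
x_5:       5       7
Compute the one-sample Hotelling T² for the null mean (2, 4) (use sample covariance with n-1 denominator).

Step 1 — sample mean vector:
  mean(X) = (4 + 5 + 2 + 4 + 5) / 5 = 20/5 = 4
  mean(Y) = (2 + 4 + 3 + 2 + 7) / 5 = 18/5 = 3.6
  x̄ = (4, 3.6),  deviation x̄ - mu_0 = (4, 3.6) - (2, 4) = (2, -0.4).

Step 2 — sample covariance matrix, S[i,j] = (1/(n-1)) · Σ_k (x_{k,i} - mean_i) · (x_{k,j} - mean_j), divisor n-1 = 4:
  S[X,X] = ((0)·(0) + (1)·(1) + (-2)·(-2) + (0)·(0) + (1)·(1)) / 4 = 6/4 = 1.5
  S[X,Y] = ((0)·(-1.6) + (1)·(0.4) + (-2)·(-0.6) + (0)·(-1.6) + (1)·(3.4)) / 4 = 5/4 = 1.25
  S[Y,Y] = ((-1.6)·(-1.6) + (0.4)·(0.4) + (-0.6)·(-0.6) + (-1.6)·(-1.6) + (3.4)·(3.4)) / 4 = 17.2/4 = 4.3
  S = [[1.5, 1.25],
 [1.25, 4.3]].

Step 3 — invert S. det(S) = 1.5·4.3 - (1.25)² = 4.8875.
  S^{-1} = (1/det) · [[d, -b], [-b, a]] = [[0.8798, -0.2558],
 [-0.2558, 0.3069]].

Step 4 — quadratic form (x̄ - mu_0)^T · S^{-1} · (x̄ - mu_0):
  S^{-1} · (x̄ - mu_0) = (1.8619, -0.6343),
  (x̄ - mu_0)^T · [...] = (2)·(1.8619) + (-0.4)·(-0.6343) = 3.9775.

Step 5 — scale by n: T² = 5 · 3.9775 = 19.8875.

T² ≈ 19.8875


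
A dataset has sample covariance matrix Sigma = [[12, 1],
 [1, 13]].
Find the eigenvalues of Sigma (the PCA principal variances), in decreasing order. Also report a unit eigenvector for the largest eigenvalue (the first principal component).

Step 1 — characteristic polynomial of 2×2 Sigma:
  det(Sigma - λI) = λ² - trace · λ + det = 0.
  trace = 12 + 13 = 25, det = 12·13 - (1)² = 155.
Step 2 — discriminant:
  Δ = trace² - 4·det = 625 - 620 = 5.
Step 3 — eigenvalues:
  λ = (trace ± √Δ)/2 = (25 ± 2.2361)/2,
  λ_1 = 13.618,  λ_2 = 11.382.

Step 4 — unit eigenvector for λ_1: solve (Sigma - λ_1 I)v = 0. First row:
  (12 - 13.618)·v_x + (1)·v_y = 0, i.e. (-1.618)·v_x + (1)·v_y = 0,
  so v ∝ (b, λ_1 - a) = (1, 1.618) = u.
  ||u|| = √((1)² + (1.618)²) = √(3.618) ≈ 1.9021,
  v_1 = u/||u|| ≈ (0.5257, 0.8507) (||v_1|| = 1).

λ_1 = 13.618,  λ_2 = 11.382;  v_1 ≈ (0.5257, 0.8507)


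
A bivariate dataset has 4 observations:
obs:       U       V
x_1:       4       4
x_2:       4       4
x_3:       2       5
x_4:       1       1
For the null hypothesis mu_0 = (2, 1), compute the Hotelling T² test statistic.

Step 1 — sample mean vector:
  mean(U) = (4 + 4 + 2 + 1) / 4 = 11/4 = 2.75
  mean(V) = (4 + 4 + 5 + 1) / 4 = 14/4 = 3.5
  x̄ = (2.75, 3.5),  deviation x̄ - mu_0 = (2.75, 3.5) - (2, 1) = (0.75, 2.5).

Step 2 — sample covariance matrix, S[i,j] = (1/(n-1)) · Σ_k (x_{k,i} - mean_i) · (x_{k,j} - mean_j), divisor n-1 = 3:
  S[U,U] = ((1.25)·(1.25) + (1.25)·(1.25) + (-0.75)·(-0.75) + (-1.75)·(-1.75)) / 3 = 6.75/3 = 2.25
  S[U,V] = ((1.25)·(0.5) + (1.25)·(0.5) + (-0.75)·(1.5) + (-1.75)·(-2.5)) / 3 = 4.5/3 = 1.5
  S[V,V] = ((0.5)·(0.5) + (0.5)·(0.5) + (1.5)·(1.5) + (-2.5)·(-2.5)) / 3 = 9/3 = 3
  S = [[2.25, 1.5],
 [1.5, 3]].

Step 3 — invert S. det(S) = 2.25·3 - (1.5)² = 4.5.
  S^{-1} = (1/det) · [[d, -b], [-b, a]] = [[0.6667, -0.3333],
 [-0.3333, 0.5]].

Step 4 — quadratic form (x̄ - mu_0)^T · S^{-1} · (x̄ - mu_0):
  S^{-1} · (x̄ - mu_0) = (-0.3333, 1),
  (x̄ - mu_0)^T · [...] = (0.75)·(-0.3333) + (2.5)·(1) = 2.25.

Step 5 — scale by n: T² = 4 · 2.25 = 9.

T² ≈ 9


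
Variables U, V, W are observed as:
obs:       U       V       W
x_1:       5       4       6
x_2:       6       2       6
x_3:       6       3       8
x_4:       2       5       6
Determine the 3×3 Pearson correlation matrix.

Step 1 — column means:
  mean(U) = (5 + 6 + 6 + 2) / 4 = 19/4 = 4.75
  mean(V) = (4 + 2 + 3 + 5) / 4 = 14/4 = 3.5
  mean(W) = (6 + 6 + 8 + 6) / 4 = 26/4 = 6.5

Step 2 — sample variances and covariances s[i,j] = (1/(n-1)) · Σ_k (x_{k,i} - mean_i) · (x_{k,j} - mean_j), with n-1 = 3:
  s[U,U] = ((0.25)·(0.25) + (1.25)·(1.25) + (1.25)·(1.25) + (-2.75)·(-2.75)) / 3 = 10.75/3 = 3.5833
  s[U,V] = ((0.25)·(0.5) + (1.25)·(-1.5) + (1.25)·(-0.5) + (-2.75)·(1.5)) / 3 = -6.5/3 = -2.1667
  s[U,W] = ((0.25)·(-0.5) + (1.25)·(-0.5) + (1.25)·(1.5) + (-2.75)·(-0.5)) / 3 = 2.5/3 = 0.8333
  s[V,V] = ((0.5)·(0.5) + (-1.5)·(-1.5) + (-0.5)·(-0.5) + (1.5)·(1.5)) / 3 = 5/3 = 1.6667
  s[V,W] = ((0.5)·(-0.5) + (-1.5)·(-0.5) + (-0.5)·(1.5) + (1.5)·(-0.5)) / 3 = -1/3 = -0.3333
  s[W,W] = ((-0.5)·(-0.5) + (-0.5)·(-0.5) + (1.5)·(1.5) + (-0.5)·(-0.5)) / 3 = 3/3 = 1
  Sample standard deviations s_i = √(s[i,i]):
  s(U) = √(3.5833) = 1.893
  s(V) = √(1.6667) = 1.291
  s(W) = √(1) = 1

Step 3 — r_{ij} = s_{ij} / (s_i · s_j):
  r[U,U] = 1 (diagonal).
  r[U,V] = -2.1667 / (1.893 · 1.291) = -2.1667 / 2.4438 = -0.8866
  r[U,W] = 0.8333 / (1.893 · 1) = 0.8333 / 1.893 = 0.4402
  r[V,V] = 1 (diagonal).
  r[V,W] = -0.3333 / (1.291 · 1) = -0.3333 / 1.291 = -0.2582
  r[W,W] = 1 (diagonal).

R is symmetric with unit diagonal. Assembling:

R = [[1, -0.8866, 0.4402],
 [-0.8866, 1, -0.2582],
 [0.4402, -0.2582, 1]]


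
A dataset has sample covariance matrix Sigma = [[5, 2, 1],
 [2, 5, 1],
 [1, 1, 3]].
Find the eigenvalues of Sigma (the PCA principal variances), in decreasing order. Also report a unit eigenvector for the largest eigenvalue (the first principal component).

Step 1 — characteristic polynomial p(λ) = det(λI - Sigma) = λ³ - tr·λ² + c_1·λ - det, where tr = trace, c_1 = sum of the principal 2×2 minors, det = det(Sigma):
  tr = 5 + 5 + 3 = 13,
  c_1 = (5·5 - (2)²) + (5·3 - (1)²) + (5·3 - (1)²) = 21 + 14 + 14 = 49,
  det = 5·(5·3 - (1)²) - (2)·((2)·3 - (1)·(1)) + (1)·((2)·(1) - 5·(1)) = 5·(14) - (2)·(5) + (1)·(-3) = 57.
  So p(λ) = λ³ - 13λ² + 49λ - 57.
Step 2 — look for an integer root (rational root theorem: any rational root is an integer divisor of 57). Testing λ = 3:
  p(3) = 27 - 117 + 147 - 57 = 0  ✓
  Dividing out (λ - 3): p(λ) = (λ - 3)(λ² - 10λ + 19).
Step 3 — remaining eigenvalues from the quadratic λ² - 10λ + 19 = 0:
  Δ = 10² - 4·19 = 100 - 76 = 24,  λ = (10 ± √24)/2 = (10 ± 4.899)/2 ≈ 7.4495 or 2.5505.
  Sorted: λ_1 = 7.4495,  λ_2 = 3,  λ_3 = 2.5505  (check: sum = 13 = tr ✓).

Step 4 — unit eigenvector for λ_1 ≈ 7.4495: v spans the null space of (Sigma - λ_1 I), whose rows are
  r_1 = (-2.4495, 2, 1),  r_2 = (2, -2.4495, 1),  r_3 = (1, 1, -4.4495).
  v is orthogonal to every row, so take v ∝ r_1 × r_2 = ((2)·(1) - (1)·(-2.4495), (1)·(2) - (-2.4495)·(1), (-2.4495)·(-2.4495) - (2)·(2)) ≈ (4.4495, 4.4495, 2).
  Let u = (4.4495, 4.4495, 2).
  ||u|| = √((4.4495)² + (4.4495)² + (2)²) = √(43.5959) ≈ 6.6027,  v_1 = u/||u|| ≈ (0.6739, 0.6739, 0.3029) (||v_1|| = 1).

λ_1 = 7.4495,  λ_2 = 3,  λ_3 = 2.5505;  v_1 ≈ (0.6739, 0.6739, 0.3029)


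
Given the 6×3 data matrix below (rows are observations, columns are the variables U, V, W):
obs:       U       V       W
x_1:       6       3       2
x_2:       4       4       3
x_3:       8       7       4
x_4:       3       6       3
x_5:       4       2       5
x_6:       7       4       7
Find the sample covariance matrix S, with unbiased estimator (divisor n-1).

Step 1 — column means:
  mean(U) = (6 + 4 + 8 + 3 + 4 + 7) / 6 = 32/6 = 5.3333
  mean(V) = (3 + 4 + 7 + 6 + 2 + 4) / 6 = 26/6 = 4.3333
  mean(W) = (2 + 3 + 4 + 3 + 5 + 7) / 6 = 24/6 = 4

Step 2 — sample covariance S[i,j] = (1/(n-1)) · Σ_k (x_{k,i} - mean_i) · (x_{k,j} - mean_j), with n-1 = 5.
  S[U,U] = ((0.6667)·(0.6667) + (-1.3333)·(-1.3333) + (2.6667)·(2.6667) + (-2.3333)·(-2.3333) + (-1.3333)·(-1.3333) + (1.6667)·(1.6667)) / 5 = 19.3333/5 = 3.8667
  S[U,V] = ((0.6667)·(-1.3333) + (-1.3333)·(-0.3333) + (2.6667)·(2.6667) + (-2.3333)·(1.6667) + (-1.3333)·(-2.3333) + (1.6667)·(-0.3333)) / 5 = 5.3333/5 = 1.0667
  S[U,W] = ((0.6667)·(-2) + (-1.3333)·(-1) + (2.6667)·(0) + (-2.3333)·(-1) + (-1.3333)·(1) + (1.6667)·(3)) / 5 = 6/5 = 1.2
  S[V,V] = ((-1.3333)·(-1.3333) + (-0.3333)·(-0.3333) + (2.6667)·(2.6667) + (1.6667)·(1.6667) + (-2.3333)·(-2.3333) + (-0.3333)·(-0.3333)) / 5 = 17.3333/5 = 3.4667
  S[V,W] = ((-1.3333)·(-2) + (-0.3333)·(-1) + (2.6667)·(0) + (1.6667)·(-1) + (-2.3333)·(1) + (-0.3333)·(3)) / 5 = -2/5 = -0.4
  S[W,W] = ((-2)·(-2) + (-1)·(-1) + (0)·(0) + (-1)·(-1) + (1)·(1) + (3)·(3)) / 5 = 16/5 = 3.2

S is symmetric (S[j,i] = S[i,j]). Assembling:

S = [[3.8667, 1.0667, 1.2],
 [1.0667, 3.4667, -0.4],
 [1.2, -0.4, 3.2]]


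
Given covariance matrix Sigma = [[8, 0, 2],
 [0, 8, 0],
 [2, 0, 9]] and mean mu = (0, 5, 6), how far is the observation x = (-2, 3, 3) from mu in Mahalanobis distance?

Step 1 — centre the observation: (x - mu) = (-2, -2, -3).

Step 2 — invert Sigma (cofactor / det for 3×3, or solve directly):
  Sigma^{-1} = [[0.1324, 0, -0.0294],
 [0, 0.125, 0],
 [-0.0294, 0, 0.1176]].

Step 3 — form the quadratic (x - mu)^T · Sigma^{-1} · (x - mu):
  Sigma^{-1} · (x - mu) = (-0.1765, -0.25, -0.2941).
  (x - mu)^T · [Sigma^{-1} · (x - mu)] = (-2)·(-0.1765) + (-2)·(-0.25) + (-3)·(-0.2941) = 1.7353.

Step 4 — take square root: d = √(1.7353) ≈ 1.3173.

d(x, mu) = √(1.7353) ≈ 1.3173


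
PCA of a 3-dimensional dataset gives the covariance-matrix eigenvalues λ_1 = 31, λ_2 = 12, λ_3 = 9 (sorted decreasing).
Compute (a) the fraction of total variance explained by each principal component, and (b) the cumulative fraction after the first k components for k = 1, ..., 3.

Step 1 — total variance = trace(Sigma) = Σ λ_i = 31 + 12 + 9 = 52.

Step 2 — fraction explained by component i = λ_i / Σ λ:
  PC1: 31/52 = 0.5962
  PC2: 12/52 = 0.2308
  PC3: 9/52 = 0.1731

Step 3 — cumulative fraction after k components = (λ_1 + ... + λ_k) / Σ λ:
  k = 1: 31/52 = 0.5962
  k = 2: (31 + 12)/52 = 43/52 = 0.8269
  k = 3: (31 + 12 + 9)/52 = 52/52 = 1

Summary (fraction, with percent):

explained: PC1 0.5962 (59.62%), PC2 0.2308 (23.08%), PC3 0.1731 (17.31%);  cumulative: 0.5962, 0.8269, 1


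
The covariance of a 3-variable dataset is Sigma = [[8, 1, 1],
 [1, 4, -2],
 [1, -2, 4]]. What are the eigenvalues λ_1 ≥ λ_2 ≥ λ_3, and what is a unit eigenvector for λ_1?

Step 1 — characteristic polynomial p(λ) = det(λI - Sigma) = λ³ - tr·λ² + c_1·λ - det, where tr = trace, c_1 = sum of the principal 2×2 minors, det = det(Sigma):
  tr = 8 + 4 + 4 = 16,
  c_1 = (8·4 - (1)²) + (8·4 - (1)²) + (4·4 - (-2)²) = 31 + 31 + 12 = 74,
  det = 8·(4·4 - (-2)²) - (1)·((1)·4 - (-2)·(1)) + (1)·((1)·(-2) - 4·(1)) = 8·(12) - (1)·(6) + (1)·(-6) = 84.
  So p(λ) = λ³ - 16λ² + 74λ - 84.
Step 2 — look for an integer root (rational root theorem: any rational root is an integer divisor of 84). Testing λ = 6:
  p(6) = 216 - 576 + 444 - 84 = 0  ✓
  Dividing out (λ - 6): p(λ) = (λ - 6)(λ² - 10λ + 14).
Step 3 — remaining eigenvalues from the quadratic λ² - 10λ + 14 = 0:
  Δ = 10² - 4·14 = 100 - 56 = 44,  λ = (10 ± √44)/2 = (10 ± 6.6332)/2 ≈ 8.3166 or 1.6834.
  Sorted: λ_1 = 8.3166,  λ_2 = 6,  λ_3 = 1.6834  (check: sum = 16 = tr ✓).

Step 4 — unit eigenvector for λ_1 ≈ 8.3166: v spans the null space of (Sigma - λ_1 I), whose rows are
  r_1 = (-0.3166, 1, 1),  r_2 = (1, -4.3166, -2),  r_3 = (1, -2, -4.3166).
  v is orthogonal to every row, so take v ∝ r_1 × r_2 = ((1)·(-2) - (1)·(-4.3166), (1)·(1) - (-0.3166)·(-2), (-0.3166)·(-4.3166) - (1)·(1)) ≈ (2.3166, 0.3668, 0.3668).
  Let u = (2.3166, 0.3668, 0.3668).
  ||u|| = √((2.3166)² + (0.3668)² + (0.3668)²) = √(5.6358) ≈ 2.374,  v_1 = u/||u|| ≈ (0.9758, 0.1545, 0.1545) (||v_1|| = 1).

λ_1 = 8.3166,  λ_2 = 6,  λ_3 = 1.6834;  v_1 ≈ (0.9758, 0.1545, 0.1545)


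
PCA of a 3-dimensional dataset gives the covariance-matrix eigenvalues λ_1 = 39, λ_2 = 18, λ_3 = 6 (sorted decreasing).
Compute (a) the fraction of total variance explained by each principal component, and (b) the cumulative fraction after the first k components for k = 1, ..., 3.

Step 1 — total variance = trace(Sigma) = Σ λ_i = 39 + 18 + 6 = 63.

Step 2 — fraction explained by component i = λ_i / Σ λ:
  PC1: 39/63 = 0.619
  PC2: 18/63 = 0.2857
  PC3: 6/63 = 0.0952

Step 3 — cumulative fraction after k components = (λ_1 + ... + λ_k) / Σ λ:
  k = 1: 39/63 = 0.619
  k = 2: (39 + 18)/63 = 57/63 = 0.9048
  k = 3: (39 + 18 + 6)/63 = 63/63 = 1

Summary (fraction, with percent):

explained: PC1 0.619 (61.9%), PC2 0.2857 (28.57%), PC3 0.0952 (9.52%);  cumulative: 0.619, 0.9048, 1


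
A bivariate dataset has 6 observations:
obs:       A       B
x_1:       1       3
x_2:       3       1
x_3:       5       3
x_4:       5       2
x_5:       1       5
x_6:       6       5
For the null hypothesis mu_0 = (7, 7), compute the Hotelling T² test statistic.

Step 1 — sample mean vector:
  mean(A) = (1 + 3 + 5 + 5 + 1 + 6) / 6 = 21/6 = 3.5
  mean(B) = (3 + 1 + 3 + 2 + 5 + 5) / 6 = 19/6 = 3.1667
  x̄ = (3.5, 3.1667),  deviation x̄ - mu_0 = (3.5, 3.1667) - (7, 7) = (-3.5, -3.8333).

Step 2 — sample covariance matrix, S[i,j] = (1/(n-1)) · Σ_k (x_{k,i} - mean_i) · (x_{k,j} - mean_j), divisor n-1 = 5:
  S[A,A] = ((-2.5)·(-2.5) + (-0.5)·(-0.5) + (1.5)·(1.5) + (1.5)·(1.5) + (-2.5)·(-2.5) + (2.5)·(2.5)) / 5 = 23.5/5 = 4.7
  S[A,B] = ((-2.5)·(-0.1667) + (-0.5)·(-2.1667) + (1.5)·(-0.1667) + (1.5)·(-1.1667) + (-2.5)·(1.8333) + (2.5)·(1.8333)) / 5 = -0.5/5 = -0.1
  S[B,B] = ((-0.1667)·(-0.1667) + (-2.1667)·(-2.1667) + (-0.1667)·(-0.1667) + (-1.1667)·(-1.1667) + (1.8333)·(1.8333) + (1.8333)·(1.8333)) / 5 = 12.8333/5 = 2.5667
  S = [[4.7, -0.1],
 [-0.1, 2.5667]].

Step 3 — invert S. det(S) = 4.7·2.5667 - (-0.1)² = 12.0533.
  S^{-1} = (1/det) · [[d, -b], [-b, a]] = [[0.2129, 0.0083],
 [0.0083, 0.3899]].

Step 4 — quadratic form (x̄ - mu_0)^T · S^{-1} · (x̄ - mu_0):
  S^{-1} · (x̄ - mu_0) = (-0.7771, -1.5238),
  (x̄ - mu_0)^T · [...] = (-3.5)·(-0.7771) + (-3.8333)·(-1.5238) = 8.561.

Step 5 — scale by n: T² = 6 · 8.561 = 51.3662.

T² ≈ 51.3662


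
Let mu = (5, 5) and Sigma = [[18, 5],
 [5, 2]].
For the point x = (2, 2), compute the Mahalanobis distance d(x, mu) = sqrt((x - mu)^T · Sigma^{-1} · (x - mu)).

Step 1 — centre the observation: (x - mu) = (-3, -3).

Step 2 — invert Sigma. det(Sigma) = 18·2 - (5)² = 11.
  Sigma^{-1} = (1/det) · [[d, -b], [-b, a]] = [[0.1818, -0.4545],
 [-0.4545, 1.6364]].

Step 3 — form the quadratic (x - mu)^T · Sigma^{-1} · (x - mu):
  Sigma^{-1} · (x - mu) = (0.8182, -3.5455).
  (x - mu)^T · [Sigma^{-1} · (x - mu)] = (-3)·(0.8182) + (-3)·(-3.5455) = 8.1818.

Step 4 — take square root: d = √(8.1818) ≈ 2.8604.

d(x, mu) = √(8.1818) ≈ 2.8604


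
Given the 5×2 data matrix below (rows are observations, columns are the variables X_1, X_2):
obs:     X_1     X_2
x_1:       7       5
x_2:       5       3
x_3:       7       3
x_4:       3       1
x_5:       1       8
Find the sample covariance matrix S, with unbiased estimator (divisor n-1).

Step 1 — column means:
  mean(X_1) = (7 + 5 + 7 + 3 + 1) / 5 = 23/5 = 4.6
  mean(X_2) = (5 + 3 + 3 + 1 + 8) / 5 = 20/5 = 4

Step 2 — sample covariance S[i,j] = (1/(n-1)) · Σ_k (x_{k,i} - mean_i) · (x_{k,j} - mean_j), with n-1 = 4.
  S[X_1,X_1] = ((2.4)·(2.4) + (0.4)·(0.4) + (2.4)·(2.4) + (-1.6)·(-1.6) + (-3.6)·(-3.6)) / 4 = 27.2/4 = 6.8
  S[X_1,X_2] = ((2.4)·(1) + (0.4)·(-1) + (2.4)·(-1) + (-1.6)·(-3) + (-3.6)·(4)) / 4 = -10/4 = -2.5
  S[X_2,X_2] = ((1)·(1) + (-1)·(-1) + (-1)·(-1) + (-3)·(-3) + (4)·(4)) / 4 = 28/4 = 7

S is symmetric (S[j,i] = S[i,j]). Assembling:

S = [[6.8, -2.5],
 [-2.5, 7]]


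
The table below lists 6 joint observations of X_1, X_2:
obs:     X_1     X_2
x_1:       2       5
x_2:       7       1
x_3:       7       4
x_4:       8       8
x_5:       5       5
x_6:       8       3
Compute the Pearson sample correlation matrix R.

Step 1 — column means:
  mean(X_1) = (2 + 7 + 7 + 8 + 5 + 8) / 6 = 37/6 = 6.1667
  mean(X_2) = (5 + 1 + 4 + 8 + 5 + 3) / 6 = 26/6 = 4.3333

Step 2 — sample variances and covariances s[i,j] = (1/(n-1)) · Σ_k (x_{k,i} - mean_i) · (x_{k,j} - mean_j), with n-1 = 5:
  s[X_1,X_1] = ((-4.1667)·(-4.1667) + (0.8333)·(0.8333) + (0.8333)·(0.8333) + (1.8333)·(1.8333) + (-1.1667)·(-1.1667) + (1.8333)·(1.8333)) / 5 = 26.8333/5 = 5.3667
  s[X_1,X_2] = ((-4.1667)·(0.6667) + (0.8333)·(-3.3333) + (0.8333)·(-0.3333) + (1.8333)·(3.6667) + (-1.1667)·(0.6667) + (1.8333)·(-1.3333)) / 5 = -2.3333/5 = -0.4667
  s[X_2,X_2] = ((0.6667)·(0.6667) + (-3.3333)·(-3.3333) + (-0.3333)·(-0.3333) + (3.6667)·(3.6667) + (0.6667)·(0.6667) + (-1.3333)·(-1.3333)) / 5 = 27.3333/5 = 5.4667
  Sample standard deviations s_i = √(s[i,i]):
  s(X_1) = √(5.3667) = 2.3166
  s(X_2) = √(5.4667) = 2.3381

Step 3 — r_{ij} = s_{ij} / (s_i · s_j):
  r[X_1,X_1] = 1 (diagonal).
  r[X_1,X_2] = -0.4667 / (2.3166 · 2.3381) = -0.4667 / 5.4164 = -0.0862
  r[X_2,X_2] = 1 (diagonal).

R is symmetric with unit diagonal. Assembling:

R = [[1, -0.0862],
 [-0.0862, 1]]


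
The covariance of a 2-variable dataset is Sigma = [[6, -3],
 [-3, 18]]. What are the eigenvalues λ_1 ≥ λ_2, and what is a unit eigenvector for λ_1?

Step 1 — characteristic polynomial of 2×2 Sigma:
  det(Sigma - λI) = λ² - trace · λ + det = 0.
  trace = 6 + 18 = 24, det = 6·18 - (-3)² = 99.
Step 2 — discriminant:
  Δ = trace² - 4·det = 576 - 396 = 180.
Step 3 — eigenvalues:
  λ = (trace ± √Δ)/2 = (24 ± 13.4164)/2,
  λ_1 = 18.7082,  λ_2 = 5.2918.

Step 4 — unit eigenvector for λ_1: solve (Sigma - λ_1 I)v = 0. First row:
  (6 - 18.7082)·v_x + (-3)·v_y = 0, i.e. (-12.7082)·v_x + (-3)·v_y = 0,
  so v ∝ (b, λ_1 - a) = (-3, 12.7082); multiply by -1 so the first entry is positive: u = (3, -12.7082).
  ||u|| = √((3)² + (-12.7082)²) = √(170.4984) ≈ 13.0575,
  v_1 = u/||u|| ≈ (0.2298, -0.9732) (||v_1|| = 1).

λ_1 = 18.7082,  λ_2 = 5.2918;  v_1 ≈ (0.2298, -0.9732)


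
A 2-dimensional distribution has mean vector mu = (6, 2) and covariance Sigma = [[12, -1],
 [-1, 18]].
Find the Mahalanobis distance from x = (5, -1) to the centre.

Step 1 — centre the observation: (x - mu) = (-1, -3).

Step 2 — invert Sigma. det(Sigma) = 12·18 - (-1)² = 215.
  Sigma^{-1} = (1/det) · [[d, -b], [-b, a]] = [[0.0837, 0.0047],
 [0.0047, 0.0558]].

Step 3 — form the quadratic (x - mu)^T · Sigma^{-1} · (x - mu):
  Sigma^{-1} · (x - mu) = (-0.0977, -0.1721).
  (x - mu)^T · [Sigma^{-1} · (x - mu)] = (-1)·(-0.0977) + (-3)·(-0.1721) = 0.614.

Step 4 — take square root: d = √(0.614) ≈ 0.7836.

d(x, mu) = √(0.614) ≈ 0.7836


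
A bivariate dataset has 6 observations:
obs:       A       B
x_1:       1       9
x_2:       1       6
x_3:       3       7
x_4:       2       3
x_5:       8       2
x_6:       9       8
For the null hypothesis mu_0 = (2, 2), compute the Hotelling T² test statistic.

Step 1 — sample mean vector:
  mean(A) = (1 + 1 + 3 + 2 + 8 + 9) / 6 = 24/6 = 4
  mean(B) = (9 + 6 + 7 + 3 + 2 + 8) / 6 = 35/6 = 5.8333
  x̄ = (4, 5.8333),  deviation x̄ - mu_0 = (4, 5.8333) - (2, 2) = (2, 3.8333).

Step 2 — sample covariance matrix, S[i,j] = (1/(n-1)) · Σ_k (x_{k,i} - mean_i) · (x_{k,j} - mean_j), divisor n-1 = 5:
  S[A,A] = ((-3)·(-3) + (-3)·(-3) + (-1)·(-1) + (-2)·(-2) + (4)·(4) + (5)·(5)) / 5 = 64/5 = 12.8
  S[A,B] = ((-3)·(3.1667) + (-3)·(0.1667) + (-1)·(1.1667) + (-2)·(-2.8333) + (4)·(-3.8333) + (5)·(2.1667)) / 5 = -10/5 = -2
  S[B,B] = ((3.1667)·(3.1667) + (0.1667)·(0.1667) + (1.1667)·(1.1667) + (-2.8333)·(-2.8333) + (-3.8333)·(-3.8333) + (2.1667)·(2.1667)) / 5 = 38.8333/5 = 7.7667
  S = [[12.8, -2],
 [-2, 7.7667]].

Step 3 — invert S. det(S) = 12.8·7.7667 - (-2)² = 95.4133.
  S^{-1} = (1/det) · [[d, -b], [-b, a]] = [[0.0814, 0.021],
 [0.021, 0.1342]].

Step 4 — quadratic form (x̄ - mu_0)^T · S^{-1} · (x̄ - mu_0):
  S^{-1} · (x̄ - mu_0) = (0.2432, 0.5562),
  (x̄ - mu_0)^T · [...] = (2)·(0.2432) + (3.8333)·(0.5562) = 2.6183.

Step 5 — scale by n: T² = 6 · 2.6183 = 15.7099.

T² ≈ 15.7099


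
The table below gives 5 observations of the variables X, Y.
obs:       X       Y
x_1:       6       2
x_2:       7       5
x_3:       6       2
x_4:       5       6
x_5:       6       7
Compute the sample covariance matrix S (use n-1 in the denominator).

Step 1 — column means:
  mean(X) = (6 + 7 + 6 + 5 + 6) / 5 = 30/5 = 6
  mean(Y) = (2 + 5 + 2 + 6 + 7) / 5 = 22/5 = 4.4

Step 2 — sample covariance S[i,j] = (1/(n-1)) · Σ_k (x_{k,i} - mean_i) · (x_{k,j} - mean_j), with n-1 = 4.
  S[X,X] = ((0)·(0) + (1)·(1) + (0)·(0) + (-1)·(-1) + (0)·(0)) / 4 = 2/4 = 0.5
  S[X,Y] = ((0)·(-2.4) + (1)·(0.6) + (0)·(-2.4) + (-1)·(1.6) + (0)·(2.6)) / 4 = -1/4 = -0.25
  S[Y,Y] = ((-2.4)·(-2.4) + (0.6)·(0.6) + (-2.4)·(-2.4) + (1.6)·(1.6) + (2.6)·(2.6)) / 4 = 21.2/4 = 5.3

S is symmetric (S[j,i] = S[i,j]). Assembling:

S = [[0.5, -0.25],
 [-0.25, 5.3]]


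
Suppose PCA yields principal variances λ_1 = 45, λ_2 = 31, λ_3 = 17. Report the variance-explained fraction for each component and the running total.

Step 1 — total variance = trace(Sigma) = Σ λ_i = 45 + 31 + 17 = 93.

Step 2 — fraction explained by component i = λ_i / Σ λ:
  PC1: 45/93 = 0.4839
  PC2: 31/93 = 0.3333
  PC3: 17/93 = 0.1828

Step 3 — cumulative fraction after k components = (λ_1 + ... + λ_k) / Σ λ:
  k = 1: 45/93 = 0.4839
  k = 2: (45 + 31)/93 = 76/93 = 0.8172
  k = 3: (45 + 31 + 17)/93 = 93/93 = 1

Summary (fraction, with percent):

explained: PC1 0.4839 (48.39%), PC2 0.3333 (33.33%), PC3 0.1828 (18.28%);  cumulative: 0.4839, 0.8172, 1


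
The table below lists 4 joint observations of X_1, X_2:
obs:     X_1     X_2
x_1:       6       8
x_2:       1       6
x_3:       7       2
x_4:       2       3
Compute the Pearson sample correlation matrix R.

Step 1 — column means:
  mean(X_1) = (6 + 1 + 7 + 2) / 4 = 16/4 = 4
  mean(X_2) = (8 + 6 + 2 + 3) / 4 = 19/4 = 4.75

Step 2 — sample variances and covariances s[i,j] = (1/(n-1)) · Σ_k (x_{k,i} - mean_i) · (x_{k,j} - mean_j), with n-1 = 3:
  s[X_1,X_1] = ((2)·(2) + (-3)·(-3) + (3)·(3) + (-2)·(-2)) / 3 = 26/3 = 8.6667
  s[X_1,X_2] = ((2)·(3.25) + (-3)·(1.25) + (3)·(-2.75) + (-2)·(-1.75)) / 3 = -2/3 = -0.6667
  s[X_2,X_2] = ((3.25)·(3.25) + (1.25)·(1.25) + (-2.75)·(-2.75) + (-1.75)·(-1.75)) / 3 = 22.75/3 = 7.5833
  Sample standard deviations s_i = √(s[i,i]):
  s(X_1) = √(8.6667) = 2.9439
  s(X_2) = √(7.5833) = 2.7538

Step 3 — r_{ij} = s_{ij} / (s_i · s_j):
  r[X_1,X_1] = 1 (diagonal).
  r[X_1,X_2] = -0.6667 / (2.9439 · 2.7538) = -0.6667 / 8.1069 = -0.0822
  r[X_2,X_2] = 1 (diagonal).

R is symmetric with unit diagonal. Assembling:

R = [[1, -0.0822],
 [-0.0822, 1]]


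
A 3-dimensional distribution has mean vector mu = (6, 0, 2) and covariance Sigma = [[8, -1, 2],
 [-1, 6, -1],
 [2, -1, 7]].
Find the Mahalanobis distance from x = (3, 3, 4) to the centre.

Step 1 — centre the observation: (x - mu) = (-3, 3, 2).

Step 2 — invert Sigma (cofactor / det for 3×3, or solve directly):
  Sigma^{-1} = [[0.1362, 0.0166, -0.0365],
 [0.0166, 0.1728, 0.0199],
 [-0.0365, 0.0199, 0.1561]].

Step 3 — form the quadratic (x - mu)^T · Sigma^{-1} · (x - mu):
  Sigma^{-1} · (x - mu) = (-0.4319, 0.5083, 0.4817).
  (x - mu)^T · [Sigma^{-1} · (x - mu)] = (-3)·(-0.4319) + (3)·(0.5083) + (2)·(0.4817) = 3.7841.

Step 4 — take square root: d = √(3.7841) ≈ 1.9453.

d(x, mu) = √(3.7841) ≈ 1.9453


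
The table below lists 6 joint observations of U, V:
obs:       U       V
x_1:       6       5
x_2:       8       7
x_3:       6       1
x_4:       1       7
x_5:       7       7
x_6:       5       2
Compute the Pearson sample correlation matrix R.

Step 1 — column means:
  mean(U) = (6 + 8 + 6 + 1 + 7 + 5) / 6 = 33/6 = 5.5
  mean(V) = (5 + 7 + 1 + 7 + 7 + 2) / 6 = 29/6 = 4.8333

Step 2 — sample variances and covariances s[i,j] = (1/(n-1)) · Σ_k (x_{k,i} - mean_i) · (x_{k,j} - mean_j), with n-1 = 5:
  s[U,U] = ((0.5)·(0.5) + (2.5)·(2.5) + (0.5)·(0.5) + (-4.5)·(-4.5) + (1.5)·(1.5) + (-0.5)·(-0.5)) / 5 = 29.5/5 = 5.9
  s[U,V] = ((0.5)·(0.1667) + (2.5)·(2.1667) + (0.5)·(-3.8333) + (-4.5)·(2.1667) + (1.5)·(2.1667) + (-0.5)·(-2.8333)) / 5 = -1.5/5 = -0.3
  s[V,V] = ((0.1667)·(0.1667) + (2.1667)·(2.1667) + (-3.8333)·(-3.8333) + (2.1667)·(2.1667) + (2.1667)·(2.1667) + (-2.8333)·(-2.8333)) / 5 = 36.8333/5 = 7.3667
  Sample standard deviations s_i = √(s[i,i]):
  s(U) = √(5.9) = 2.429
  s(V) = √(7.3667) = 2.7142

Step 3 — r_{ij} = s_{ij} / (s_i · s_j):
  r[U,U] = 1 (diagonal).
  r[U,V] = -0.3 / (2.429 · 2.7142) = -0.3 / 6.5927 = -0.0455
  r[V,V] = 1 (diagonal).

R is symmetric with unit diagonal. Assembling:

R = [[1, -0.0455],
 [-0.0455, 1]]


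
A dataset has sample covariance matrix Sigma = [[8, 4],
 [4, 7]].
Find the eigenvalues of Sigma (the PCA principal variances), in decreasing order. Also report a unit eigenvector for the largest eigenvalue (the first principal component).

Step 1 — characteristic polynomial of 2×2 Sigma:
  det(Sigma - λI) = λ² - trace · λ + det = 0.
  trace = 8 + 7 = 15, det = 8·7 - (4)² = 40.
Step 2 — discriminant:
  Δ = trace² - 4·det = 225 - 160 = 65.
Step 3 — eigenvalues:
  λ = (trace ± √Δ)/2 = (15 ± 8.0623)/2,
  λ_1 = 11.5311,  λ_2 = 3.4689.

Step 4 — unit eigenvector for λ_1: solve (Sigma - λ_1 I)v = 0. First row:
  (8 - 11.5311)·v_x + (4)·v_y = 0, i.e. (-3.5311)·v_x + (4)·v_y = 0,
  so v ∝ (b, λ_1 - a) = (4, 3.5311) = u.
  ||u|| = √((4)² + (3.5311)²) = √(28.4689) ≈ 5.3356,
  v_1 = u/||u|| ≈ (0.7497, 0.6618) (||v_1|| = 1).

λ_1 = 11.5311,  λ_2 = 3.4689;  v_1 ≈ (0.7497, 0.6618)


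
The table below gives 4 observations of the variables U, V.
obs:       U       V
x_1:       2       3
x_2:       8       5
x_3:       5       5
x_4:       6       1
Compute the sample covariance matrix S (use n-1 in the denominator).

Step 1 — column means:
  mean(U) = (2 + 8 + 5 + 6) / 4 = 21/4 = 5.25
  mean(V) = (3 + 5 + 5 + 1) / 4 = 14/4 = 3.5

Step 2 — sample covariance S[i,j] = (1/(n-1)) · Σ_k (x_{k,i} - mean_i) · (x_{k,j} - mean_j), with n-1 = 3.
  S[U,U] = ((-3.25)·(-3.25) + (2.75)·(2.75) + (-0.25)·(-0.25) + (0.75)·(0.75)) / 3 = 18.75/3 = 6.25
  S[U,V] = ((-3.25)·(-0.5) + (2.75)·(1.5) + (-0.25)·(1.5) + (0.75)·(-2.5)) / 3 = 3.5/3 = 1.1667
  S[V,V] = ((-0.5)·(-0.5) + (1.5)·(1.5) + (1.5)·(1.5) + (-2.5)·(-2.5)) / 3 = 11/3 = 3.6667

S is symmetric (S[j,i] = S[i,j]). Assembling:

S = [[6.25, 1.1667],
 [1.1667, 3.6667]]


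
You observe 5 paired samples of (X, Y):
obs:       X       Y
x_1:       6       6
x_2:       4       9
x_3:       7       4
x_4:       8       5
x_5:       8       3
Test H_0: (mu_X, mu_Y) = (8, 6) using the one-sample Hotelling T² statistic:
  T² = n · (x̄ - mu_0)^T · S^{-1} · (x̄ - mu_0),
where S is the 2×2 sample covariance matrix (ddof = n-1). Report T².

Step 1 — sample mean vector:
  mean(X) = (6 + 4 + 7 + 8 + 8) / 5 = 33/5 = 6.6
  mean(Y) = (6 + 9 + 4 + 5 + 3) / 5 = 27/5 = 5.4
  x̄ = (6.6, 5.4),  deviation x̄ - mu_0 = (6.6, 5.4) - (8, 6) = (-1.4, -0.6).

Step 2 — sample covariance matrix, S[i,j] = (1/(n-1)) · Σ_k (x_{k,i} - mean_i) · (x_{k,j} - mean_j), divisor n-1 = 4:
  S[X,X] = ((-0.6)·(-0.6) + (-2.6)·(-2.6) + (0.4)·(0.4) + (1.4)·(1.4) + (1.4)·(1.4)) / 4 = 11.2/4 = 2.8
  S[X,Y] = ((-0.6)·(0.6) + (-2.6)·(3.6) + (0.4)·(-1.4) + (1.4)·(-0.4) + (1.4)·(-2.4)) / 4 = -14.2/4 = -3.55
  S[Y,Y] = ((0.6)·(0.6) + (3.6)·(3.6) + (-1.4)·(-1.4) + (-0.4)·(-0.4) + (-2.4)·(-2.4)) / 4 = 21.2/4 = 5.3
  S = [[2.8, -3.55],
 [-3.55, 5.3]].

Step 3 — invert S. det(S) = 2.8·5.3 - (-3.55)² = 2.2375.
  S^{-1} = (1/det) · [[d, -b], [-b, a]] = [[2.3687, 1.5866],
 [1.5866, 1.2514]].

Step 4 — quadratic form (x̄ - mu_0)^T · S^{-1} · (x̄ - mu_0):
  S^{-1} · (x̄ - mu_0) = (-4.2682, -2.9721),
  (x̄ - mu_0)^T · [...] = (-1.4)·(-4.2682) + (-0.6)·(-2.9721) = 7.7587.

Step 5 — scale by n: T² = 5 · 7.7587 = 38.7933.

T² ≈ 38.7933


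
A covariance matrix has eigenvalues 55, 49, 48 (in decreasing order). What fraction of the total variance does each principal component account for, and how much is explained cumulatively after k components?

Step 1 — total variance = trace(Sigma) = Σ λ_i = 55 + 49 + 48 = 152.

Step 2 — fraction explained by component i = λ_i / Σ λ:
  PC1: 55/152 = 0.3618
  PC2: 49/152 = 0.3224
  PC3: 48/152 = 0.3158

Step 3 — cumulative fraction after k components = (λ_1 + ... + λ_k) / Σ λ:
  k = 1: 55/152 = 0.3618
  k = 2: (55 + 49)/152 = 104/152 = 0.6842
  k = 3: (55 + 49 + 48)/152 = 152/152 = 1

Summary (fraction, with percent):

explained: PC1 0.3618 (36.18%), PC2 0.3224 (32.24%), PC3 0.3158 (31.58%);  cumulative: 0.3618, 0.6842, 1


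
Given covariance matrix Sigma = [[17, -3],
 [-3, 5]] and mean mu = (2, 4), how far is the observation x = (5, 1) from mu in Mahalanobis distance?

Step 1 — centre the observation: (x - mu) = (3, -3).

Step 2 — invert Sigma. det(Sigma) = 17·5 - (-3)² = 76.
  Sigma^{-1} = (1/det) · [[d, -b], [-b, a]] = [[0.0658, 0.0395],
 [0.0395, 0.2237]].

Step 3 — form the quadratic (x - mu)^T · Sigma^{-1} · (x - mu):
  Sigma^{-1} · (x - mu) = (0.0789, -0.5526).
  (x - mu)^T · [Sigma^{-1} · (x - mu)] = (3)·(0.0789) + (-3)·(-0.5526) = 1.8947.

Step 4 — take square root: d = √(1.8947) ≈ 1.3765.

d(x, mu) = √(1.8947) ≈ 1.3765


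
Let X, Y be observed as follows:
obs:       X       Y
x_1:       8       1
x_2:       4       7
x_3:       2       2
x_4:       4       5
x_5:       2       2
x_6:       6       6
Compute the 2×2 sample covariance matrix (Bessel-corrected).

Step 1 — column means:
  mean(X) = (8 + 4 + 2 + 4 + 2 + 6) / 6 = 26/6 = 4.3333
  mean(Y) = (1 + 7 + 2 + 5 + 2 + 6) / 6 = 23/6 = 3.8333

Step 2 — sample covariance S[i,j] = (1/(n-1)) · Σ_k (x_{k,i} - mean_i) · (x_{k,j} - mean_j), with n-1 = 5.
  S[X,X] = ((3.6667)·(3.6667) + (-0.3333)·(-0.3333) + (-2.3333)·(-2.3333) + (-0.3333)·(-0.3333) + (-2.3333)·(-2.3333) + (1.6667)·(1.6667)) / 5 = 27.3333/5 = 5.4667
  S[X,Y] = ((3.6667)·(-2.8333) + (-0.3333)·(3.1667) + (-2.3333)·(-1.8333) + (-0.3333)·(1.1667) + (-2.3333)·(-1.8333) + (1.6667)·(2.1667)) / 5 = 0.3333/5 = 0.0667
  S[Y,Y] = ((-2.8333)·(-2.8333) + (3.1667)·(3.1667) + (-1.8333)·(-1.8333) + (1.1667)·(1.1667) + (-1.8333)·(-1.8333) + (2.1667)·(2.1667)) / 5 = 30.8333/5 = 6.1667

S is symmetric (S[j,i] = S[i,j]). Assembling:

S = [[5.4667, 0.0667],
 [0.0667, 6.1667]]


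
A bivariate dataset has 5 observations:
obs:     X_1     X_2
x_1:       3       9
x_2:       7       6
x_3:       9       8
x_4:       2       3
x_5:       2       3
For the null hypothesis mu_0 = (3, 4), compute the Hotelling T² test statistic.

Step 1 — sample mean vector:
  mean(X_1) = (3 + 7 + 9 + 2 + 2) / 5 = 23/5 = 4.6
  mean(X_2) = (9 + 6 + 8 + 3 + 3) / 5 = 29/5 = 5.8
  x̄ = (4.6, 5.8),  deviation x̄ - mu_0 = (4.6, 5.8) - (3, 4) = (1.6, 1.8).

Step 2 — sample covariance matrix, S[i,j] = (1/(n-1)) · Σ_k (x_{k,i} - mean_i) · (x_{k,j} - mean_j), divisor n-1 = 4:
  S[X_1,X_1] = ((-1.6)·(-1.6) + (2.4)·(2.4) + (4.4)·(4.4) + (-2.6)·(-2.6) + (-2.6)·(-2.6)) / 4 = 41.2/4 = 10.3
  S[X_1,X_2] = ((-1.6)·(3.2) + (2.4)·(0.2) + (4.4)·(2.2) + (-2.6)·(-2.8) + (-2.6)·(-2.8)) / 4 = 19.6/4 = 4.9
  S[X_2,X_2] = ((3.2)·(3.2) + (0.2)·(0.2) + (2.2)·(2.2) + (-2.8)·(-2.8) + (-2.8)·(-2.8)) / 4 = 30.8/4 = 7.7
  S = [[10.3, 4.9],
 [4.9, 7.7]].

Step 3 — invert S. det(S) = 10.3·7.7 - (4.9)² = 55.3.
  S^{-1} = (1/det) · [[d, -b], [-b, a]] = [[0.1392, -0.0886],
 [-0.0886, 0.1863]].

Step 4 — quadratic form (x̄ - mu_0)^T · S^{-1} · (x̄ - mu_0):
  S^{-1} · (x̄ - mu_0) = (0.0633, 0.1935),
  (x̄ - mu_0)^T · [...] = (1.6)·(0.0633) + (1.8)·(0.1935) = 0.4495.

Step 5 — scale by n: T² = 5 · 0.4495 = 2.2477.

T² ≈ 2.2477


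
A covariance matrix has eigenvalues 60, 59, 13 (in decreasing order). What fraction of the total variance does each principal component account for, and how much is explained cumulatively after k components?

Step 1 — total variance = trace(Sigma) = Σ λ_i = 60 + 59 + 13 = 132.

Step 2 — fraction explained by component i = λ_i / Σ λ:
  PC1: 60/132 = 0.4545
  PC2: 59/132 = 0.447
  PC3: 13/132 = 0.0985

Step 3 — cumulative fraction after k components = (λ_1 + ... + λ_k) / Σ λ:
  k = 1: 60/132 = 0.4545
  k = 2: (60 + 59)/132 = 119/132 = 0.9015
  k = 3: (60 + 59 + 13)/132 = 132/132 = 1

Summary (fraction, with percent):

explained: PC1 0.4545 (45.45%), PC2 0.447 (44.7%), PC3 0.0985 (9.85%);  cumulative: 0.4545, 0.9015, 1


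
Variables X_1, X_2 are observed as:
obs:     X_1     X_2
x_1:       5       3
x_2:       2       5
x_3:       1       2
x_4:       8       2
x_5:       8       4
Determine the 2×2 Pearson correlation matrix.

Step 1 — column means:
  mean(X_1) = (5 + 2 + 1 + 8 + 8) / 5 = 24/5 = 4.8
  mean(X_2) = (3 + 5 + 2 + 2 + 4) / 5 = 16/5 = 3.2

Step 2 — sample variances and covariances s[i,j] = (1/(n-1)) · Σ_k (x_{k,i} - mean_i) · (x_{k,j} - mean_j), with n-1 = 4:
  s[X_1,X_1] = ((0.2)·(0.2) + (-2.8)·(-2.8) + (-3.8)·(-3.8) + (3.2)·(3.2) + (3.2)·(3.2)) / 4 = 42.8/4 = 10.7
  s[X_1,X_2] = ((0.2)·(-0.2) + (-2.8)·(1.8) + (-3.8)·(-1.2) + (3.2)·(-1.2) + (3.2)·(0.8)) / 4 = -1.8/4 = -0.45
  s[X_2,X_2] = ((-0.2)·(-0.2) + (1.8)·(1.8) + (-1.2)·(-1.2) + (-1.2)·(-1.2) + (0.8)·(0.8)) / 4 = 6.8/4 = 1.7
  Sample standard deviations s_i = √(s[i,i]):
  s(X_1) = √(10.7) = 3.2711
  s(X_2) = √(1.7) = 1.3038

Step 3 — r_{ij} = s_{ij} / (s_i · s_j):
  r[X_1,X_1] = 1 (diagonal).
  r[X_1,X_2] = -0.45 / (3.2711 · 1.3038) = -0.45 / 4.265 = -0.1055
  r[X_2,X_2] = 1 (diagonal).

R is symmetric with unit diagonal. Assembling:

R = [[1, -0.1055],
 [-0.1055, 1]]


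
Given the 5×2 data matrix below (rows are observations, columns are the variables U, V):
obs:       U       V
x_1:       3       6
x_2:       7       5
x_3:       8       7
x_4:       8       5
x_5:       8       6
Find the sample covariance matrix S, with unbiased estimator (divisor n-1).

Step 1 — column means:
  mean(U) = (3 + 7 + 8 + 8 + 8) / 5 = 34/5 = 6.8
  mean(V) = (6 + 5 + 7 + 5 + 6) / 5 = 29/5 = 5.8

Step 2 — sample covariance S[i,j] = (1/(n-1)) · Σ_k (x_{k,i} - mean_i) · (x_{k,j} - mean_j), with n-1 = 4.
  S[U,U] = ((-3.8)·(-3.8) + (0.2)·(0.2) + (1.2)·(1.2) + (1.2)·(1.2) + (1.2)·(1.2)) / 4 = 18.8/4 = 4.7
  S[U,V] = ((-3.8)·(0.2) + (0.2)·(-0.8) + (1.2)·(1.2) + (1.2)·(-0.8) + (1.2)·(0.2)) / 4 = -0.2/4 = -0.05
  S[V,V] = ((0.2)·(0.2) + (-0.8)·(-0.8) + (1.2)·(1.2) + (-0.8)·(-0.8) + (0.2)·(0.2)) / 4 = 2.8/4 = 0.7

S is symmetric (S[j,i] = S[i,j]). Assembling:

S = [[4.7, -0.05],
 [-0.05, 0.7]]


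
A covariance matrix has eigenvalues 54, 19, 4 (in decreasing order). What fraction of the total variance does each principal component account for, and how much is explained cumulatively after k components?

Step 1 — total variance = trace(Sigma) = Σ λ_i = 54 + 19 + 4 = 77.

Step 2 — fraction explained by component i = λ_i / Σ λ:
  PC1: 54/77 = 0.7013
  PC2: 19/77 = 0.2468
  PC3: 4/77 = 0.0519

Step 3 — cumulative fraction after k components = (λ_1 + ... + λ_k) / Σ λ:
  k = 1: 54/77 = 0.7013
  k = 2: (54 + 19)/77 = 73/77 = 0.9481
  k = 3: (54 + 19 + 4)/77 = 77/77 = 1

Summary (fraction, with percent):

explained: PC1 0.7013 (70.13%), PC2 0.2468 (24.68%), PC3 0.0519 (5.19%);  cumulative: 0.7013, 0.9481, 1


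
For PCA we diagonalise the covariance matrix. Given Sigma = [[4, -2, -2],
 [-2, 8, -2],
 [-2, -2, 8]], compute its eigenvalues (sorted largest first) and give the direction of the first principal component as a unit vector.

Step 1 — characteristic polynomial p(λ) = det(λI - Sigma) = λ³ - tr·λ² + c_1·λ - det, where tr = trace, c_1 = sum of the principal 2×2 minors, det = det(Sigma):
  tr = 4 + 8 + 8 = 20,
  c_1 = (4·8 - (-2)²) + (4·8 - (-2)²) + (8·8 - (-2)²) = 28 + 28 + 60 = 116,
  det = 4·(8·8 - (-2)²) - (-2)·((-2)·8 - (-2)·(-2)) + (-2)·((-2)·(-2) - 8·(-2)) = 4·(60) - (-2)·(-20) + (-2)·(20) = 160.
  So p(λ) = λ³ - 20λ² + 116λ - 160.
Step 2 — look for an integer root (rational root theorem: any rational root is an integer divisor of 160). Testing λ = 2:
  p(2) = 8 - 80 + 232 - 160 = 0  ✓
  Dividing out (λ - 2): p(λ) = (λ - 2)(λ² - 18λ + 80).
Step 3 — remaining eigenvalues from the quadratic λ² - 18λ + 80 = 0:
  Δ = 18² - 4·80 = 324 - 320 = 4,  λ = (18 ± √4)/2 = (18 ± 2)/2 = 10 or 8.
  Sorted: λ_1 = 10,  λ_2 = 8,  λ_3 = 2  (check: sum = 20 = tr ✓).

Step 4 — unit eigenvector for λ_1 = 10: v spans the null space of (Sigma - λ_1 I), whose rows are
  r_1 = (-6, -2, -2),  r_2 = (-2, -2, -2),  r_3 = (-2, -2, -2).
  v is orthogonal to every row, so take v ∝ r_1 × r_2 = ((-2)·(-2) - (-2)·(-2), (-2)·(-2) - (-6)·(-2), (-6)·(-2) - (-2)·(-2)) = (0, -8, 8).
  Rescale (divide by 8; multiply by -1 so the first nonzero entry is positive): u = (0, 1, -1).
  ||u|| = √((0)² + (1)² + (-1)²) = √(2) ≈ 1.4142,  v_1 = u/||u|| ≈ (0, 0.7071, -0.7071) (||v_1|| = 1).

λ_1 = 10,  λ_2 = 8,  λ_3 = 2;  v_1 ≈ (0, 0.7071, -0.7071)


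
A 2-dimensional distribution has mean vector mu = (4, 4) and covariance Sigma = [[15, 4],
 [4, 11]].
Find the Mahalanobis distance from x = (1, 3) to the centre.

Step 1 — centre the observation: (x - mu) = (-3, -1).

Step 2 — invert Sigma. det(Sigma) = 15·11 - (4)² = 149.
  Sigma^{-1} = (1/det) · [[d, -b], [-b, a]] = [[0.0738, -0.0268],
 [-0.0268, 0.1007]].

Step 3 — form the quadratic (x - mu)^T · Sigma^{-1} · (x - mu):
  Sigma^{-1} · (x - mu) = (-0.1946, -0.0201).
  (x - mu)^T · [Sigma^{-1} · (x - mu)] = (-3)·(-0.1946) + (-1)·(-0.0201) = 0.604.

Step 4 — take square root: d = √(0.604) ≈ 0.7772.

d(x, mu) = √(0.604) ≈ 0.7772


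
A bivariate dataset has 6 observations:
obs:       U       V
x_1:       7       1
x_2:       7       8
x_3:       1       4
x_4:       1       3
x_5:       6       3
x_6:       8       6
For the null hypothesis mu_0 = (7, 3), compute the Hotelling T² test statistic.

Step 1 — sample mean vector:
  mean(U) = (7 + 7 + 1 + 1 + 6 + 8) / 6 = 30/6 = 5
  mean(V) = (1 + 8 + 4 + 3 + 3 + 6) / 6 = 25/6 = 4.1667
  x̄ = (5, 4.1667),  deviation x̄ - mu_0 = (5, 4.1667) - (7, 3) = (-2, 1.1667).

Step 2 — sample covariance matrix, S[i,j] = (1/(n-1)) · Σ_k (x_{k,i} - mean_i) · (x_{k,j} - mean_j), divisor n-1 = 5:
  S[U,U] = ((2)·(2) + (2)·(2) + (-4)·(-4) + (-4)·(-4) + (1)·(1) + (3)·(3)) / 5 = 50/5 = 10
  S[U,V] = ((2)·(-3.1667) + (2)·(3.8333) + (-4)·(-0.1667) + (-4)·(-1.1667) + (1)·(-1.1667) + (3)·(1.8333)) / 5 = 11/5 = 2.2
  S[V,V] = ((-3.1667)·(-3.1667) + (3.8333)·(3.8333) + (-0.1667)·(-0.1667) + (-1.1667)·(-1.1667) + (-1.1667)·(-1.1667) + (1.8333)·(1.8333)) / 5 = 30.8333/5 = 6.1667
  S = [[10, 2.2],
 [2.2, 6.1667]].

Step 3 — invert S. det(S) = 10·6.1667 - (2.2)² = 56.8267.
  S^{-1} = (1/det) · [[d, -b], [-b, a]] = [[0.1085, -0.0387],
 [-0.0387, 0.176]].

Step 4 — quadratic form (x̄ - mu_0)^T · S^{-1} · (x̄ - mu_0):
  S^{-1} · (x̄ - mu_0) = (-0.2622, 0.2827),
  (x̄ - mu_0)^T · [...] = (-2)·(-0.2622) + (1.1667)·(0.2827) = 0.8543.

Step 5 — scale by n: T² = 6 · 0.8543 = 5.1255.

T² ≈ 5.1255
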